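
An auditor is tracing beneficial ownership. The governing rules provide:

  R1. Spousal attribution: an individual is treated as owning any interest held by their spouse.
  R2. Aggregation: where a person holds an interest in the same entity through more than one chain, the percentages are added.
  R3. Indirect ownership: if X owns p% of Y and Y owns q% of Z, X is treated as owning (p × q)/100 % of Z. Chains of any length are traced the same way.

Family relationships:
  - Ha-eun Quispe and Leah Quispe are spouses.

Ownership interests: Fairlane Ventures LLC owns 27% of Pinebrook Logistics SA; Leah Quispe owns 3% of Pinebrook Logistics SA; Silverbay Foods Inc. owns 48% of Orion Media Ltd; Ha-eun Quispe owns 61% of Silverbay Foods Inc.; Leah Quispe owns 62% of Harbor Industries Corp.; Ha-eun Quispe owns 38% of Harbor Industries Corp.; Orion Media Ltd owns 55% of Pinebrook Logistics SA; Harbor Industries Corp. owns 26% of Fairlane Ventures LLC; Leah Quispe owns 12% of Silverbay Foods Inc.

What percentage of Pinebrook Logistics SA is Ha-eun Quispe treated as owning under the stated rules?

By spousal attribution (R1), Ha-eun Quispe is treated as also owning Leah Quispe's interest in Harbor Industries Corp, giving 38% + 62% = 100%.
By spousal attribution (R1), Ha-eun Quispe is treated as also owning Leah Quispe's interest in Silverbay Foods Inc, giving 61% + 12% = 73%.
By spousal attribution (R1), Ha-eun Quispe is treated as owning Leah Quispe's 3% interest in Pinebrook Logistics SA.
Chain via Harbor Industries Corp. → Fairlane Ventures LLC (R3): 100% × 26% × 27% = 7.02% of Pinebrook Logistics SA.
Chain via Silverbay Foods Inc. → Orion Media Ltd (R3): 73% × 48% × 55% = 19.272% of Pinebrook Logistics SA.
Direct interest in Pinebrook Logistics SA: 3%.
Aggregating (R2): 7.02% + 19.272% + 3% = 29.292%.

29.292%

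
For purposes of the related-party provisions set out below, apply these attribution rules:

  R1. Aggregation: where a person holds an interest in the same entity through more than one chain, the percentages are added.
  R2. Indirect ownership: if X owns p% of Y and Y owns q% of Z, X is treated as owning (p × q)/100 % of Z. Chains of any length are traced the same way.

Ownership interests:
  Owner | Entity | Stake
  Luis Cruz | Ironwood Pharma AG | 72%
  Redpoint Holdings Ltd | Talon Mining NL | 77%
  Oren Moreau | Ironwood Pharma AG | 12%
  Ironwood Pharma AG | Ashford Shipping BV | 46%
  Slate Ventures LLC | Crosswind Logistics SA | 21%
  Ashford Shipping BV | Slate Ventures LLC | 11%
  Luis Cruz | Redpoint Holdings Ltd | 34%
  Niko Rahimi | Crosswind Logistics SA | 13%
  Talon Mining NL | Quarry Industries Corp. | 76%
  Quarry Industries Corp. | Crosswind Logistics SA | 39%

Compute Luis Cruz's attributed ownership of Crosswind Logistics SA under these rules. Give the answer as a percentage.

8.524824%

Chain via Redpoint Holdings Ltd → Talon Mining NL → Quarry Industries Corp. (R2): 34% × 77% × 76% × 39% = 7.759752% of Crosswind Logistics SA.
Chain via Ironwood Pharma AG → Ashford Shipping BV → Slate Ventures LLC (R2): 72% × 46% × 11% × 21% = 0.765072% of Crosswind Logistics SA.
Aggregating (R1): 7.759752% + 0.765072% = 8.524824%.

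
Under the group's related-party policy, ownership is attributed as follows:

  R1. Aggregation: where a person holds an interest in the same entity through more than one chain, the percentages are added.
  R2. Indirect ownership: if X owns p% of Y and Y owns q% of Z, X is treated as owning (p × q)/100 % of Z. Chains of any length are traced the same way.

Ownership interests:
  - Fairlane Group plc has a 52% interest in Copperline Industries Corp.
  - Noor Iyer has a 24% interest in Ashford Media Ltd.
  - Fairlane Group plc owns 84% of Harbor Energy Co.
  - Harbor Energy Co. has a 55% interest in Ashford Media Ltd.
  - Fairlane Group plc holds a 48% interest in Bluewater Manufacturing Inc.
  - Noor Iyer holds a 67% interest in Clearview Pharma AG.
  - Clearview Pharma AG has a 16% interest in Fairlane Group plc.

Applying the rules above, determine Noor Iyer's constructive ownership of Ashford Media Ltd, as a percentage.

Chain via Clearview Pharma AG → Fairlane Group plc → Harbor Energy Co. (R2): 67% × 16% × 84% × 55% = 4.95264% of Ashford Media Ltd.
Direct interest in Ashford Media Ltd: 24%.
Aggregating (R1): 4.95264% + 24% = 28.95264%.

28.95264%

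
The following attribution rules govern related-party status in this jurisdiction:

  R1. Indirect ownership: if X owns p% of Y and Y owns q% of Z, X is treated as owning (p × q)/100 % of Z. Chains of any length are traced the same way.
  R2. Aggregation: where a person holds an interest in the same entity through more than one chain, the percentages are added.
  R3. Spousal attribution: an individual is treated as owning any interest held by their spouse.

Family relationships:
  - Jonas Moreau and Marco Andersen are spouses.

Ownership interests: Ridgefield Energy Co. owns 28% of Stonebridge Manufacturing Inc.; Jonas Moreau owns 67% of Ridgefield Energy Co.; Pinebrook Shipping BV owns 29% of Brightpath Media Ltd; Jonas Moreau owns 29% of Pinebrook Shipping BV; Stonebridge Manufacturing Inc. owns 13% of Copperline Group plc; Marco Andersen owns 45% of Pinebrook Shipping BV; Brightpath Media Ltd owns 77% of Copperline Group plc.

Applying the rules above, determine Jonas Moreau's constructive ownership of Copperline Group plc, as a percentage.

18.963%

By spousal attribution (R3), Jonas Moreau is treated as also owning Marco Andersen's interest in Pinebrook Shipping BV, giving 29% + 45% = 74%.
Chain via Ridgefield Energy Co. → Stonebridge Manufacturing Inc. (R1): 67% × 28% × 13% = 2.4388% of Copperline Group plc.
Chain via Pinebrook Shipping BV → Brightpath Media Ltd (R1): 74% × 29% × 77% = 16.5242% of Copperline Group plc.
Aggregating (R2): 2.4388% + 16.5242% = 18.963%.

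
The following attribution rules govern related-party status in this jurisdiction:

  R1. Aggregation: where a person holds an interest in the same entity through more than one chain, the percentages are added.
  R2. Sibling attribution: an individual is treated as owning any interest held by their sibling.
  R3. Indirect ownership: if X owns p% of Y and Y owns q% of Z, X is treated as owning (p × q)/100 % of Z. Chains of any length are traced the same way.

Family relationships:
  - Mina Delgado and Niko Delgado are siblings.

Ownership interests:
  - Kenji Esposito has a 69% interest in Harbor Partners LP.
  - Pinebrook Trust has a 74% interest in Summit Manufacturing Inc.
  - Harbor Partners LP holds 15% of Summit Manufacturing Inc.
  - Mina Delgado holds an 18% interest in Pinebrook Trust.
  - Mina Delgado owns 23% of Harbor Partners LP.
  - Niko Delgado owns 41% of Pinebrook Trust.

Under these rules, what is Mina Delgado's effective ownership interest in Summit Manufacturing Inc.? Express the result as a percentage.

By sibling attribution (R2), Mina Delgado is treated as also owning Niko Delgado's interest in Pinebrook Trust, giving 18% + 41% = 59%.
Chain via Harbor Partners LP (R3): 23% × 15% = 3.45% of Summit Manufacturing Inc.
Chain via Pinebrook Trust (R3): 59% × 74% = 43.66% of Summit Manufacturing Inc.
Aggregating (R1): 3.45% + 43.66% = 47.11%.

47.11%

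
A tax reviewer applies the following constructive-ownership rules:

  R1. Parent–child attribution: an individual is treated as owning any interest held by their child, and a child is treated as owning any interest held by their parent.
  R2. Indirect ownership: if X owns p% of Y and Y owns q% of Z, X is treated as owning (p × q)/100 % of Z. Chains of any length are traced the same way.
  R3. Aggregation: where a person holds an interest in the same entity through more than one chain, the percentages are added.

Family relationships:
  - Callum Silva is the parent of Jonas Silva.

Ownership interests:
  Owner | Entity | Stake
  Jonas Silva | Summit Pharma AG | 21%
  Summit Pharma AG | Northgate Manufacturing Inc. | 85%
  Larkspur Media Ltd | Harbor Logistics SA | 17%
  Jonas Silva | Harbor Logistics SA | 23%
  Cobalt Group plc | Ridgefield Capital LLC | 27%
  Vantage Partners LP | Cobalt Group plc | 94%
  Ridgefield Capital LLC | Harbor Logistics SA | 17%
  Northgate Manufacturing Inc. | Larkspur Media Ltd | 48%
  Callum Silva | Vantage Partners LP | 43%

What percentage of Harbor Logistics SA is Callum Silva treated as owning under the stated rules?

By parent–child attribution (R1), Callum Silva is treated as owning Jonas Silva's 21% interest in Summit Pharma AG.
By parent–child attribution (R1), Callum Silva is treated as owning Jonas Silva's 23% interest in Harbor Logistics SA.
Chain via Vantage Partners LP → Cobalt Group plc → Ridgefield Capital LLC (R2): 43% × 94% × 27% × 17% = 1.855278% of Harbor Logistics SA.
Chain via Summit Pharma AG → Northgate Manufacturing Inc. → Larkspur Media Ltd (R2): 21% × 85% × 48% × 17% = 1.45656% of Harbor Logistics SA.
Direct interest in Harbor Logistics SA: 23%.
Aggregating (R3): 1.855278% + 1.45656% + 23% = 26.311838%.

26.311838%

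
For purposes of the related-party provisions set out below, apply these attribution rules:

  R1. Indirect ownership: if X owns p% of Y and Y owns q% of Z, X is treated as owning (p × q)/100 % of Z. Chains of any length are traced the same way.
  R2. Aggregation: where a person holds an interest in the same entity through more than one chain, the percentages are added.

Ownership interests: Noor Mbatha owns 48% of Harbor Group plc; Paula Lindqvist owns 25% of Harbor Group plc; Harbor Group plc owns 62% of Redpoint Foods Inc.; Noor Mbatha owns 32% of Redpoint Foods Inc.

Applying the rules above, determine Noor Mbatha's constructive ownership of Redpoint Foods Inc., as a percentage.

Chain via Harbor Group plc (R1): 48% × 62% = 29.76% of Redpoint Foods Inc.
Direct interest in Redpoint Foods Inc: 32%.
Aggregating (R2): 29.76% + 32% = 61.76%.

61.76%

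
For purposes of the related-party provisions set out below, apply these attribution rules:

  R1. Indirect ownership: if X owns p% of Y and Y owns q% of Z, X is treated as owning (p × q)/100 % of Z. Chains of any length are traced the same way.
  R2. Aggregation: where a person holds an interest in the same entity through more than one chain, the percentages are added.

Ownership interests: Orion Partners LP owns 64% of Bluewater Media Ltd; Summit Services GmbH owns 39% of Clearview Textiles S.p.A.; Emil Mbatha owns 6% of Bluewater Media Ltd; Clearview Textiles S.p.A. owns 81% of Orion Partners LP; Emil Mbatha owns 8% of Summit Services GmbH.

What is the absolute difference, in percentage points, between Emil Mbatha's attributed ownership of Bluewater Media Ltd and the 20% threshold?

Chain via Summit Services GmbH → Clearview Textiles S.p.A. → Orion Partners LP (R1): 8% × 39% × 81% × 64% = 1.617408% of Bluewater Media Ltd.
Direct interest in Bluewater Media Ltd: 6%.
Aggregating (R2): 1.617408% + 6% = 7.617408%.
7.617408% falls short of the 20% threshold by 12.382592 percentage points.

12.382592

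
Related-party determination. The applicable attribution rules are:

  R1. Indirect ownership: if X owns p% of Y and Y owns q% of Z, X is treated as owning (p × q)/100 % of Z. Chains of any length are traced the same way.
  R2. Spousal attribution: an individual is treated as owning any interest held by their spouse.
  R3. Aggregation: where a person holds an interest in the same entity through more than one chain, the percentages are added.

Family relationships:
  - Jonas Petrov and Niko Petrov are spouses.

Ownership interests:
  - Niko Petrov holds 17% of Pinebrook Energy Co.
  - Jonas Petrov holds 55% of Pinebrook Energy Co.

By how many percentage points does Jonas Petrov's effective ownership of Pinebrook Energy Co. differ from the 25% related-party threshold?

By spousal attribution (R2), Jonas Petrov is treated as also owning Niko Petrov's interest in Pinebrook Energy Co, giving 55% + 17% = 72%.
Direct interest in Pinebrook Energy Co: 72%.
72% exceeds the 25% threshold by 47 percentage points.

47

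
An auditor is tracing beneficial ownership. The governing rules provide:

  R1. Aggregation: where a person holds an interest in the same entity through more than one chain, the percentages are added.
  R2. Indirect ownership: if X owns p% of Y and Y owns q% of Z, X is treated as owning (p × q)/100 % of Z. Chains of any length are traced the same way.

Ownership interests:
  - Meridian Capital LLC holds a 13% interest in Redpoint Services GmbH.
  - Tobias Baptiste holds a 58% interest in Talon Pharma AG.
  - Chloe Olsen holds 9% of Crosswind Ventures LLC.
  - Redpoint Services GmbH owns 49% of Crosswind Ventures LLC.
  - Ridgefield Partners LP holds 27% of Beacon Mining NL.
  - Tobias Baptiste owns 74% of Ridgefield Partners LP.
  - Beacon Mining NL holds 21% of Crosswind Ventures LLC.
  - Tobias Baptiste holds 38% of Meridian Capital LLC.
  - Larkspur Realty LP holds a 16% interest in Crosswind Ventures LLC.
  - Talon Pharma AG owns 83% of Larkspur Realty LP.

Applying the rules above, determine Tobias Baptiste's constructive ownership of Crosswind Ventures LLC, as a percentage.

Chain via Meridian Capital LLC → Redpoint Services GmbH (R2): 38% × 13% × 49% = 2.4206% of Crosswind Ventures LLC.
Chain via Ridgefield Partners LP → Beacon Mining NL (R2): 74% × 27% × 21% = 4.1958% of Crosswind Ventures LLC.
Chain via Talon Pharma AG → Larkspur Realty LP (R2): 58% × 83% × 16% = 7.7024% of Crosswind Ventures LLC.
Aggregating (R1): 2.4206% + 4.1958% + 7.7024% = 14.3188%.

14.3188%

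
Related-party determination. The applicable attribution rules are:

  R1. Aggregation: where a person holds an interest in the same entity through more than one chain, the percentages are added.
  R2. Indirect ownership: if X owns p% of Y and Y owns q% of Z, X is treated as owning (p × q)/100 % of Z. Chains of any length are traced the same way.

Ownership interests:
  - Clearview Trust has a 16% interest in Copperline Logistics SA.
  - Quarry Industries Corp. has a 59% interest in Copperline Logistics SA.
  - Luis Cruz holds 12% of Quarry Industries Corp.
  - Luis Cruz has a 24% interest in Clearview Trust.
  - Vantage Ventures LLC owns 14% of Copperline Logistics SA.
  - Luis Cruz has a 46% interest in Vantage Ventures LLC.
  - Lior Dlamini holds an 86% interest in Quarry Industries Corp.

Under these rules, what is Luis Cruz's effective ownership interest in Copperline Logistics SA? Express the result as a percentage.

17.36%

Chain via Quarry Industries Corp. (R2): 12% × 59% = 7.08% of Copperline Logistics SA.
Chain via Clearview Trust (R2): 24% × 16% = 3.84% of Copperline Logistics SA.
Chain via Vantage Ventures LLC (R2): 46% × 14% = 6.44% of Copperline Logistics SA.
Aggregating (R1): 7.08% + 3.84% + 6.44% = 17.36%.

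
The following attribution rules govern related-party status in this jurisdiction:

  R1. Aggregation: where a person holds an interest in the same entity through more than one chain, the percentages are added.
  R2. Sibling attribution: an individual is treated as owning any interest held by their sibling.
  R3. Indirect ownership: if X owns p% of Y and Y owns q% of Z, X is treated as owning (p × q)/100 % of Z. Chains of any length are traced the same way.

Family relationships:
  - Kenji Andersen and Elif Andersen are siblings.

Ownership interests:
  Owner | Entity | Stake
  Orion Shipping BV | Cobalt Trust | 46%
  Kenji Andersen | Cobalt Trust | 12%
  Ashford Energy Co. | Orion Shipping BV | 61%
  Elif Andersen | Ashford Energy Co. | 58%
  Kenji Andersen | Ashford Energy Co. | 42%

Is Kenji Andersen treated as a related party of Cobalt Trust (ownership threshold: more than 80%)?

No

By sibling attribution (R2), Kenji Andersen is treated as also owning Elif Andersen's interest in Ashford Energy Co, giving 42% + 58% = 100%.
Chain via Ashford Energy Co. → Orion Shipping BV (R3): 100% × 61% × 46% = 28.06% of Cobalt Trust.
Direct interest in Cobalt Trust: 12%.
Aggregating (R1): 28.06% + 12% = 40.06%.
40.06% does not exceed the 80% threshold, so Kenji is not a related party to Cobalt Trust.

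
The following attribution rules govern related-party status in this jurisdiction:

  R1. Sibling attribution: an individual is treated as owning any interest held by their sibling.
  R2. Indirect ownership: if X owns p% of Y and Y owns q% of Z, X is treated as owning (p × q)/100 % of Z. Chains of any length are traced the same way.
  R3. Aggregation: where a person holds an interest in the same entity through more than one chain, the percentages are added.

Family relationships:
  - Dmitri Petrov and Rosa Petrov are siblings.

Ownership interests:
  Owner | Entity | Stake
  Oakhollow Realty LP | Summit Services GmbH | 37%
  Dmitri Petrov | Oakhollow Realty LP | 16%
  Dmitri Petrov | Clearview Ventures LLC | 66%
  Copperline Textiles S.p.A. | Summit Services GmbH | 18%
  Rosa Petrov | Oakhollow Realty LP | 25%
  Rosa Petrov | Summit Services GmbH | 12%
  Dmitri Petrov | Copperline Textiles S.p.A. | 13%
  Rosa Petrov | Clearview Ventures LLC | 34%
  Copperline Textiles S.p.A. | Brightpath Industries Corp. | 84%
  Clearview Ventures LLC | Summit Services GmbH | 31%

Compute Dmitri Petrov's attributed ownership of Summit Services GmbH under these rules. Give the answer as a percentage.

By sibling attribution (R1), Dmitri Petrov is treated as also owning Rosa Petrov's interest in Oakhollow Realty LP, giving 16% + 25% = 41%.
By sibling attribution (R1), Dmitri Petrov is treated as also owning Rosa Petrov's interest in Clearview Ventures LLC, giving 66% + 34% = 100%.
By sibling attribution (R1), Dmitri Petrov is treated as owning Rosa Petrov's 12% interest in Summit Services GmbH.
Chain via Oakhollow Realty LP (R2): 41% × 37% = 15.17% of Summit Services GmbH.
Chain via Clearview Ventures LLC (R2): 100% × 31% = 31% of Summit Services GmbH.
Chain via Copperline Textiles S.p.A. (R2): 13% × 18% = 2.34% of Summit Services GmbH.
Direct interest in Summit Services GmbH: 12%.
Aggregating (R3): 15.17% + 31% + 2.34% + 12% = 60.51%.

60.51%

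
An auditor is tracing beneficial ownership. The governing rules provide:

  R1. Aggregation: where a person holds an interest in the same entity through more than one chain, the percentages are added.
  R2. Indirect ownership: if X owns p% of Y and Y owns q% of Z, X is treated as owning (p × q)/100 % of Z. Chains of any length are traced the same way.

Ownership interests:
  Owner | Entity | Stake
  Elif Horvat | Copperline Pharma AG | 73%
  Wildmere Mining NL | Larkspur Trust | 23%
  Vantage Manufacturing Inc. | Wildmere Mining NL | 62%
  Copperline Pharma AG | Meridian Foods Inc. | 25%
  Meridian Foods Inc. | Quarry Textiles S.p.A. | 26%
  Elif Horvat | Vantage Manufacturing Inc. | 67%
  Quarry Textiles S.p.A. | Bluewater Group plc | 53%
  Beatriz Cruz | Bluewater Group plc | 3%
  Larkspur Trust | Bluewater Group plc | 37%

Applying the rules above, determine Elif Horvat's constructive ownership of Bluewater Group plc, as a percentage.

Chain via Copperline Pharma AG → Meridian Foods Inc. → Quarry Textiles S.p.A. (R2): 73% × 25% × 26% × 53% = 2.51485% of Bluewater Group plc.
Chain via Vantage Manufacturing Inc. → Wildmere Mining NL → Larkspur Trust (R2): 67% × 62% × 23% × 37% = 3.535054% of Bluewater Group plc.
Aggregating (R1): 2.51485% + 3.535054% = 6.049904%.

6.049904%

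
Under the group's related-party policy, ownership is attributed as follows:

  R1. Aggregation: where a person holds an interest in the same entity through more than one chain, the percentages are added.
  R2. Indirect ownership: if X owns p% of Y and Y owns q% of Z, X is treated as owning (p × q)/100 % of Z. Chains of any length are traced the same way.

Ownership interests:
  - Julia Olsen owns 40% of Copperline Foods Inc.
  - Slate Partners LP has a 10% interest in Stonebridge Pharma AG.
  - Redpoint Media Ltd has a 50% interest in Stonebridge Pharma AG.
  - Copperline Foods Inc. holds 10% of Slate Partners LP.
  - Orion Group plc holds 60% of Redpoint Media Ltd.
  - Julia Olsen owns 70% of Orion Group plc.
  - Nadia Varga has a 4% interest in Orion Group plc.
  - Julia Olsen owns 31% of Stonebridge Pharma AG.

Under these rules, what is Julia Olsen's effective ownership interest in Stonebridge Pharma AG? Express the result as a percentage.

52.4%

Chain via Copperline Foods Inc. → Slate Partners LP (R2): 40% × 10% × 10% = 0.4% of Stonebridge Pharma AG.
Chain via Orion Group plc → Redpoint Media Ltd (R2): 70% × 60% × 50% = 21% of Stonebridge Pharma AG.
Direct interest in Stonebridge Pharma AG: 31%.
Aggregating (R1): 0.4% + 21% + 31% = 52.4%.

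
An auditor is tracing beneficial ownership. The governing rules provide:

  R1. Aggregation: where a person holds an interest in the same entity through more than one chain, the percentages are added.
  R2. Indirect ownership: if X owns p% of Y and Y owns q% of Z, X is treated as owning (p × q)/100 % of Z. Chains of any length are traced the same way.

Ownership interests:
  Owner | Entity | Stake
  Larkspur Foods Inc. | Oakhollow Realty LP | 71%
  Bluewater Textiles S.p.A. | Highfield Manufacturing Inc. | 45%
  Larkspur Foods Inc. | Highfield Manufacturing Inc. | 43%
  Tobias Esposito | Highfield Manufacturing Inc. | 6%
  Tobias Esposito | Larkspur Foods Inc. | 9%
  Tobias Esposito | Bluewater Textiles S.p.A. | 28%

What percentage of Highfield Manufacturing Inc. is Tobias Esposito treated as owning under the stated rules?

Chain via Bluewater Textiles S.p.A. (R2): 28% × 45% = 12.6% of Highfield Manufacturing Inc.
Chain via Larkspur Foods Inc. (R2): 9% × 43% = 3.87% of Highfield Manufacturing Inc.
Direct interest in Highfield Manufacturing Inc: 6%.
Aggregating (R1): 12.6% + 3.87% + 6% = 22.47%.

22.47%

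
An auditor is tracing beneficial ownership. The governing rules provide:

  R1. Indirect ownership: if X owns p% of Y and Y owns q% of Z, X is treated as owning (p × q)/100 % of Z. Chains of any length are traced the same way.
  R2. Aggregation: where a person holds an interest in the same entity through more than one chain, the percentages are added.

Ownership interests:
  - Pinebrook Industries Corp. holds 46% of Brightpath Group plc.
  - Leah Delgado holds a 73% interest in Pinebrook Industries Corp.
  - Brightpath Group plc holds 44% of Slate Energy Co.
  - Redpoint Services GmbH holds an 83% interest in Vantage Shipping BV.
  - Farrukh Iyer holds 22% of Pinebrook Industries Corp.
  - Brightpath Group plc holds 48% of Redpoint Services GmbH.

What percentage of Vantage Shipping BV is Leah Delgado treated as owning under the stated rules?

13.378272%

Chain via Pinebrook Industries Corp. → Brightpath Group plc → Redpoint Services GmbH (R1): 73% × 46% × 48% × 83% = 13.378272% of Vantage Shipping BV.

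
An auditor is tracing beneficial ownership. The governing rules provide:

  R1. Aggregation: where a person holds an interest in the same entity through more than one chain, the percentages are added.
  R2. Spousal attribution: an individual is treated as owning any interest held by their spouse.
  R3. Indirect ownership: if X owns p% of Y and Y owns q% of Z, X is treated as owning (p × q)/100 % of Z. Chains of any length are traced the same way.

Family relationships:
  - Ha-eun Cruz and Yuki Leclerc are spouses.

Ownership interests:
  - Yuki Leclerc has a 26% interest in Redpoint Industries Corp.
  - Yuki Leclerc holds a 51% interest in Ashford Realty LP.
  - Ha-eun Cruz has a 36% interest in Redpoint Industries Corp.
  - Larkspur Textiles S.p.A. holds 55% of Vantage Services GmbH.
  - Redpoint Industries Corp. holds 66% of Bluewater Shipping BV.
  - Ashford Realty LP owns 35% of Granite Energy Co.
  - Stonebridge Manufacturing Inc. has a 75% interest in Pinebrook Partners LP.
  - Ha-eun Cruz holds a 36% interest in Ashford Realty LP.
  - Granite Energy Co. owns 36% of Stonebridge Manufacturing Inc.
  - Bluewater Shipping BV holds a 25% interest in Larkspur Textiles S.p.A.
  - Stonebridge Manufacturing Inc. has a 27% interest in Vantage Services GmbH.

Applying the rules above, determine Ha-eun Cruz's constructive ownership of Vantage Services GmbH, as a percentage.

By spousal attribution (R2), Ha-eun Cruz is treated as also owning Yuki Leclerc's interest in Redpoint Industries Corp, giving 36% + 26% = 62%.
By spousal attribution (R2), Ha-eun Cruz is treated as also owning Yuki Leclerc's interest in Ashford Realty LP, giving 36% + 51% = 87%.
Chain via Redpoint Industries Corp. → Bluewater Shipping BV → Larkspur Textiles S.p.A. (R3): 62% × 66% × 25% × 55% = 5.6265% of Vantage Services GmbH.
Chain via Ashford Realty LP → Granite Energy Co. → Stonebridge Manufacturing Inc. (R3): 87% × 35% × 36% × 27% = 2.95974% of Vantage Services GmbH.
Aggregating (R1): 5.6265% + 2.95974% = 8.58624%.

8.58624%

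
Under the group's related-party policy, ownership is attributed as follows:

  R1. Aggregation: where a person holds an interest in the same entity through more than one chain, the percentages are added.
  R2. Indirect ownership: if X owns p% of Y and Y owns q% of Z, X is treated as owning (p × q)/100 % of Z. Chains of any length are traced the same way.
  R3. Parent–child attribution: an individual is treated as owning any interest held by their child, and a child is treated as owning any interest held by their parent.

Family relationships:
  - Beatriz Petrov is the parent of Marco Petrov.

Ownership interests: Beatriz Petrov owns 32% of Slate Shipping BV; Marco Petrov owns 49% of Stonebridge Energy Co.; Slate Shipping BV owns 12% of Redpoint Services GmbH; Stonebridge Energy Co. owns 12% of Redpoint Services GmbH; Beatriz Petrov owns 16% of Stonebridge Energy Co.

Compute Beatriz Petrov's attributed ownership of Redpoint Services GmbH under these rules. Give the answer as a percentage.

11.64%

By parent–child attribution (R3), Beatriz Petrov is treated as also owning Marco Petrov's interest in Stonebridge Energy Co, giving 16% + 49% = 65%.
Chain via Stonebridge Energy Co. (R2): 65% × 12% = 7.8% of Redpoint Services GmbH.
Chain via Slate Shipping BV (R2): 32% × 12% = 3.84% of Redpoint Services GmbH.
Aggregating (R1): 7.8% + 3.84% = 11.64%.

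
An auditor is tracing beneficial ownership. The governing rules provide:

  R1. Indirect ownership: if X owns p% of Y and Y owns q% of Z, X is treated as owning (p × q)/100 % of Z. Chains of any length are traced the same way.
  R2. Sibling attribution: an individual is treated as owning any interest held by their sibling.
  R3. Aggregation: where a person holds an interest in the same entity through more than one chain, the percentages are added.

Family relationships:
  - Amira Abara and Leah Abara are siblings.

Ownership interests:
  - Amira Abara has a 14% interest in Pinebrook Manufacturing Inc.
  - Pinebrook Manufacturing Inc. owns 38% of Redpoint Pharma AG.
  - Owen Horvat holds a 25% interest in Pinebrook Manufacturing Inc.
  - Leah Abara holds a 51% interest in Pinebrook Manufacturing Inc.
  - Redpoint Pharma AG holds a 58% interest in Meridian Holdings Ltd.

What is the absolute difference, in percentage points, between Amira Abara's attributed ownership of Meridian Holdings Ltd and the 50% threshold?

35.674

By sibling attribution (R2), Amira Abara is treated as also owning Leah Abara's interest in Pinebrook Manufacturing Inc, giving 14% + 51% = 65%.
Chain via Pinebrook Manufacturing Inc. → Redpoint Pharma AG (R1): 65% × 38% × 58% = 14.326% of Meridian Holdings Ltd.
14.326% falls short of the 50% threshold by 35.674 percentage points.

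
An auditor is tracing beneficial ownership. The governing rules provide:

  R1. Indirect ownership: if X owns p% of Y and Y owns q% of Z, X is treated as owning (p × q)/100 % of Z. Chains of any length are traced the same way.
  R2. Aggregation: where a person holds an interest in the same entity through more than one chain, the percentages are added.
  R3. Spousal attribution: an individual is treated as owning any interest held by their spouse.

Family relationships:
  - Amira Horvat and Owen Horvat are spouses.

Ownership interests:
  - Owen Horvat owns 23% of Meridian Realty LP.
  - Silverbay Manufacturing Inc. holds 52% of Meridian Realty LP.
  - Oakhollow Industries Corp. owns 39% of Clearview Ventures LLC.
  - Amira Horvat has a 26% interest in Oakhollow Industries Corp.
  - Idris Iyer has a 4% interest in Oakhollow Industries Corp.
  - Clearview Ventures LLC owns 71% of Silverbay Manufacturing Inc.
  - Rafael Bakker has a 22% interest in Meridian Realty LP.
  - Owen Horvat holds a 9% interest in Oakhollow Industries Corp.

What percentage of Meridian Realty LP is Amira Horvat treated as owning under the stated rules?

28.03958%

By spousal attribution (R3), Amira Horvat is treated as also owning Owen Horvat's interest in Oakhollow Industries Corp, giving 26% + 9% = 35%.
By spousal attribution (R3), Amira Horvat is treated as owning Owen Horvat's 23% interest in Meridian Realty LP.
Chain via Oakhollow Industries Corp. → Clearview Ventures LLC → Silverbay Manufacturing Inc. (R1): 35% × 39% × 71% × 52% = 5.03958% of Meridian Realty LP.
Direct interest in Meridian Realty LP: 23%.
Aggregating (R2): 5.03958% + 23% = 28.03958%.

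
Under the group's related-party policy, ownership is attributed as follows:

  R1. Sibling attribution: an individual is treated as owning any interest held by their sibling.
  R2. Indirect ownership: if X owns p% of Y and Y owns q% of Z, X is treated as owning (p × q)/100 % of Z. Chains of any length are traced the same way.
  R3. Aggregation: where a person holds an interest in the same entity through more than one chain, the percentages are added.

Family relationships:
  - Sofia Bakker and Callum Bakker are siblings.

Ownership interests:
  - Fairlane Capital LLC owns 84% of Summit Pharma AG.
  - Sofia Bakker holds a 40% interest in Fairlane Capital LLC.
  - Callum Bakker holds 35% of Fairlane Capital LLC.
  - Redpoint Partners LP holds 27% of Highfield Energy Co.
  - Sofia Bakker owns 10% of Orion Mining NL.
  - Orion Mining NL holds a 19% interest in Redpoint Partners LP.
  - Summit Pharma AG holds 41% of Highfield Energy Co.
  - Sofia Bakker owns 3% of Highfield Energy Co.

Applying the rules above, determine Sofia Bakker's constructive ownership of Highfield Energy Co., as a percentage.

By sibling attribution (R1), Sofia Bakker is treated as also owning Callum Bakker's interest in Fairlane Capital LLC, giving 40% + 35% = 75%.
Chain via Fairlane Capital LLC → Summit Pharma AG (R2): 75% × 84% × 41% = 25.83% of Highfield Energy Co.
Chain via Orion Mining NL → Redpoint Partners LP (R2): 10% × 19% × 27% = 0.513% of Highfield Energy Co.
Direct interest in Highfield Energy Co: 3%.
Aggregating (R3): 25.83% + 0.513% + 3% = 29.343%.

29.343%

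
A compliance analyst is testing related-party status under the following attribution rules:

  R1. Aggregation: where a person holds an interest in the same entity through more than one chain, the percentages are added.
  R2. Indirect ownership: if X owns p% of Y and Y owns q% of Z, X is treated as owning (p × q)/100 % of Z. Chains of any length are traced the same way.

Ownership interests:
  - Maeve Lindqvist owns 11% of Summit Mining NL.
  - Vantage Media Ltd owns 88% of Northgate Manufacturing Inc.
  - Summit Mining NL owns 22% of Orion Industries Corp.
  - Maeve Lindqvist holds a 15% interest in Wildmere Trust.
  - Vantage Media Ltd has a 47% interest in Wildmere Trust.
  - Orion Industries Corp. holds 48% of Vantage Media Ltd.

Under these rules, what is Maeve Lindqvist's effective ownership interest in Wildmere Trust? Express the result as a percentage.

Chain via Summit Mining NL → Orion Industries Corp. → Vantage Media Ltd (R2): 11% × 22% × 48% × 47% = 0.545952% of Wildmere Trust.
Direct interest in Wildmere Trust: 15%.
Aggregating (R1): 0.545952% + 15% = 15.545952%.

15.545952%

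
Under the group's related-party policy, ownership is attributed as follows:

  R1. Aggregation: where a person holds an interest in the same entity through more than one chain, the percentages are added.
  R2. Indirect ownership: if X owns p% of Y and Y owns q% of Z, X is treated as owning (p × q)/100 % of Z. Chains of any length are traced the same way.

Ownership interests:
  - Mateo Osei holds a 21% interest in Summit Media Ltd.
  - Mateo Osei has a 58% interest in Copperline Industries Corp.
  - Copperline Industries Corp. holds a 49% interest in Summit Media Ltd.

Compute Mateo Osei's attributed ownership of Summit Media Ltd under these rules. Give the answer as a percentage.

49.42%

Chain via Copperline Industries Corp. (R2): 58% × 49% = 28.42% of Summit Media Ltd.
Direct interest in Summit Media Ltd: 21%.
Aggregating (R1): 28.42% + 21% = 49.42%.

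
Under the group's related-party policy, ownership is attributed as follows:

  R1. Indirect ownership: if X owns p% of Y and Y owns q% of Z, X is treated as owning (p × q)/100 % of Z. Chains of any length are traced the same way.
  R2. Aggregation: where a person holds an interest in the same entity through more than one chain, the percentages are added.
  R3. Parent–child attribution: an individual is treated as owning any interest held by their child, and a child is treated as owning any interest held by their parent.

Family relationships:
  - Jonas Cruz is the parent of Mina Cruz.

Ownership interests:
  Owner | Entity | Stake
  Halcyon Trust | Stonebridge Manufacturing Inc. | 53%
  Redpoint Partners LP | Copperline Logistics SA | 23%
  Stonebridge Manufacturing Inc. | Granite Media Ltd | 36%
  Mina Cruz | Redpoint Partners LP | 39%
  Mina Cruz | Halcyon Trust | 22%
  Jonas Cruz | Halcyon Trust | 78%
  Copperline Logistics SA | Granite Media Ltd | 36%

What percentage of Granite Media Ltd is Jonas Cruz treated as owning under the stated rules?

22.3092%

By parent–child attribution (R3), Jonas Cruz is treated as also owning Mina Cruz's interest in Halcyon Trust, giving 78% + 22% = 100%.
By parent–child attribution (R3), Jonas Cruz is treated as owning Mina Cruz's 39% interest in Redpoint Partners LP.
Chain via Halcyon Trust → Stonebridge Manufacturing Inc. (R1): 100% × 53% × 36% = 19.08% of Granite Media Ltd.
Chain via Redpoint Partners LP → Copperline Logistics SA (R1): 39% × 23% × 36% = 3.2292% of Granite Media Ltd.
Aggregating (R2): 19.08% + 3.2292% = 22.3092%.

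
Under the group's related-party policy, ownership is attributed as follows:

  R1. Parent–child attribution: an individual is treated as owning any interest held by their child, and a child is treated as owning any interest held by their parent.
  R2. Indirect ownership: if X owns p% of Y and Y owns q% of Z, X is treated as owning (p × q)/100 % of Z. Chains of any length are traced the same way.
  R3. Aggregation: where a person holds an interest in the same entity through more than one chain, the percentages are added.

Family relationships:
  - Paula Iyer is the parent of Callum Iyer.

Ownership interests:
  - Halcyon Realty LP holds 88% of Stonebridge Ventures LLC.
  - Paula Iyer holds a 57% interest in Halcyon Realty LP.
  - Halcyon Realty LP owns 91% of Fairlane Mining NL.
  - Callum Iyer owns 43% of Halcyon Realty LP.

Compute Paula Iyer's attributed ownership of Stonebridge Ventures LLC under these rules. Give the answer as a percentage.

88%

By parent–child attribution (R1), Paula Iyer is treated as also owning Callum Iyer's interest in Halcyon Realty LP, giving 57% + 43% = 100%.
Chain via Halcyon Realty LP (R2): 100% × 88% = 88% of Stonebridge Ventures LLC.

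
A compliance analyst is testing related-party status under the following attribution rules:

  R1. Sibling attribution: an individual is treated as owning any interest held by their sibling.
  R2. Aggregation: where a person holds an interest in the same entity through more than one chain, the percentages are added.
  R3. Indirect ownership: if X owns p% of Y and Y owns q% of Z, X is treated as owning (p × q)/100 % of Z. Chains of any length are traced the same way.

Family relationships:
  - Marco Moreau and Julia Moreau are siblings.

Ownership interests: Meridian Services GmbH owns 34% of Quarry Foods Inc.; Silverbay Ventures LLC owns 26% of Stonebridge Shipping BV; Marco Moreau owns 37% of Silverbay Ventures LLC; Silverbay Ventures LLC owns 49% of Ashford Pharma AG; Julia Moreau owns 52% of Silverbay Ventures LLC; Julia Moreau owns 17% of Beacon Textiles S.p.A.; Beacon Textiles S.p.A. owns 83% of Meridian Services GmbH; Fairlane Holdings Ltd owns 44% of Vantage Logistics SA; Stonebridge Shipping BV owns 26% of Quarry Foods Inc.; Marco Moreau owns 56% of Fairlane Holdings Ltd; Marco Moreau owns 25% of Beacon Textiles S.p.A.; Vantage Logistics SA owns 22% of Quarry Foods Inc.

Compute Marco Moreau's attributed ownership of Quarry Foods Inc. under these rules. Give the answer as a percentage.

By sibling attribution (R1), Marco Moreau is treated as also owning Julia Moreau's interest in Silverbay Ventures LLC, giving 37% + 52% = 89%.
By sibling attribution (R1), Marco Moreau is treated as also owning Julia Moreau's interest in Beacon Textiles S.p.A, giving 25% + 17% = 42%.
Chain via Silverbay Ventures LLC → Stonebridge Shipping BV (R3): 89% × 26% × 26% = 6.0164% of Quarry Foods Inc.
Chain via Fairlane Holdings Ltd → Vantage Logistics SA (R3): 56% × 44% × 22% = 5.4208% of Quarry Foods Inc.
Chain via Beacon Textiles S.p.A. → Meridian Services GmbH (R3): 42% × 83% × 34% = 11.8524% of Quarry Foods Inc.
Aggregating (R2): 6.0164% + 5.4208% + 11.8524% = 23.2896%.

23.2896%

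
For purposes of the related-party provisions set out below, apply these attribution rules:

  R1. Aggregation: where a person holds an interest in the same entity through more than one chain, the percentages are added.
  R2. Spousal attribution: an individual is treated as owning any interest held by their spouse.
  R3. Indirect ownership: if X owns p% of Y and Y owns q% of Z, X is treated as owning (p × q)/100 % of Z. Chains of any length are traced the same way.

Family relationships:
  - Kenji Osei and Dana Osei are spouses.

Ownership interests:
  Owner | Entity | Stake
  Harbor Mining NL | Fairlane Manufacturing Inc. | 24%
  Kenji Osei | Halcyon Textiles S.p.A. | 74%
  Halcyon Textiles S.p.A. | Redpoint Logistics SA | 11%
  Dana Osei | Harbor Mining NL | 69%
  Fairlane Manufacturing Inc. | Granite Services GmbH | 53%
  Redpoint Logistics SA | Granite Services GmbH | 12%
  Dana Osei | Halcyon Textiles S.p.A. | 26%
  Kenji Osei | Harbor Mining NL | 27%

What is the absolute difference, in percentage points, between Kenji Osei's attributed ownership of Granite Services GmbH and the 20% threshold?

6.4688

By spousal attribution (R2), Kenji Osei is treated as also owning Dana Osei's interest in Halcyon Textiles S.p.A, giving 74% + 26% = 100%.
By spousal attribution (R2), Kenji Osei is treated as also owning Dana Osei's interest in Harbor Mining NL, giving 27% + 69% = 96%.
Chain via Halcyon Textiles S.p.A. → Redpoint Logistics SA (R3): 100% × 11% × 12% = 1.32% of Granite Services GmbH.
Chain via Harbor Mining NL → Fairlane Manufacturing Inc. (R3): 96% × 24% × 53% = 12.2112% of Granite Services GmbH.
Aggregating (R1): 1.32% + 12.2112% = 13.5312%.
13.5312% falls short of the 20% threshold by 6.4688 percentage points.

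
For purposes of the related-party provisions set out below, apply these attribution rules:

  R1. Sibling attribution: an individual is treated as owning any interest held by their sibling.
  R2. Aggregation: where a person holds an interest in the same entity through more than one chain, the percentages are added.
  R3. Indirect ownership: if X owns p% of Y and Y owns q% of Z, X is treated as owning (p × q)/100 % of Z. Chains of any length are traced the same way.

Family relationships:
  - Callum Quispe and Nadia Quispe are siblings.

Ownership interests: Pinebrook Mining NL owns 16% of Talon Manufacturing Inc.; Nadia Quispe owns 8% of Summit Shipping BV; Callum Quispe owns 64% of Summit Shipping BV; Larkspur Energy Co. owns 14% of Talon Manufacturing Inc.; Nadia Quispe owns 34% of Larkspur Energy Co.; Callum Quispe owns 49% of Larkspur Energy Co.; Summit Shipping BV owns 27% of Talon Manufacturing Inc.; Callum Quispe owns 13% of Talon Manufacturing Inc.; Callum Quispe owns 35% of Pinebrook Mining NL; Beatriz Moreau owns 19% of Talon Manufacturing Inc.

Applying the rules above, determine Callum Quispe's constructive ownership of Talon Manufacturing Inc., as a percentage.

49.66%

By sibling attribution (R1), Callum Quispe is treated as also owning Nadia Quispe's interest in Summit Shipping BV, giving 64% + 8% = 72%.
By sibling attribution (R1), Callum Quispe is treated as also owning Nadia Quispe's interest in Larkspur Energy Co, giving 49% + 34% = 83%.
Chain via Pinebrook Mining NL (R3): 35% × 16% = 5.6% of Talon Manufacturing Inc.
Chain via Summit Shipping BV (R3): 72% × 27% = 19.44% of Talon Manufacturing Inc.
Chain via Larkspur Energy Co. (R3): 83% × 14% = 11.62% of Talon Manufacturing Inc.
Direct interest in Talon Manufacturing Inc: 13%.
Aggregating (R2): 5.6% + 19.44% + 11.62% + 13% = 49.66%.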